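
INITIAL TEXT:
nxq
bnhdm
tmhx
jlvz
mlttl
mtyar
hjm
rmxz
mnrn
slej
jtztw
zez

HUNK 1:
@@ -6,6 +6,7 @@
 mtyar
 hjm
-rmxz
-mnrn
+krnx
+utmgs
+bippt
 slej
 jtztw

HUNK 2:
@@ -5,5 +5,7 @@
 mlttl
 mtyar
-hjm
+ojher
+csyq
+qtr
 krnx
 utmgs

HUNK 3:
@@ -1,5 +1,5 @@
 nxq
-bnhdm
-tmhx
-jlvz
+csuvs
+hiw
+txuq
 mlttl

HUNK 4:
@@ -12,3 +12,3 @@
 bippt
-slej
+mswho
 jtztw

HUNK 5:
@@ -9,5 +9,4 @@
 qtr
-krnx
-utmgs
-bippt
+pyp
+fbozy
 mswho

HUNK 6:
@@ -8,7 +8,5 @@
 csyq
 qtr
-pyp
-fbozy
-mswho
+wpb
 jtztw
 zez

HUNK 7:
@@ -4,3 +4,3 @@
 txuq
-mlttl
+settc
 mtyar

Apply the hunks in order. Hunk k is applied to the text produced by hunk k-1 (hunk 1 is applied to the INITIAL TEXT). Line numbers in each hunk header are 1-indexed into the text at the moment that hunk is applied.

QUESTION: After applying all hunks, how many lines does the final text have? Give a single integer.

Answer: 12

Derivation:
Hunk 1: at line 6 remove [rmxz,mnrn] add [krnx,utmgs,bippt] -> 13 lines: nxq bnhdm tmhx jlvz mlttl mtyar hjm krnx utmgs bippt slej jtztw zez
Hunk 2: at line 5 remove [hjm] add [ojher,csyq,qtr] -> 15 lines: nxq bnhdm tmhx jlvz mlttl mtyar ojher csyq qtr krnx utmgs bippt slej jtztw zez
Hunk 3: at line 1 remove [bnhdm,tmhx,jlvz] add [csuvs,hiw,txuq] -> 15 lines: nxq csuvs hiw txuq mlttl mtyar ojher csyq qtr krnx utmgs bippt slej jtztw zez
Hunk 4: at line 12 remove [slej] add [mswho] -> 15 lines: nxq csuvs hiw txuq mlttl mtyar ojher csyq qtr krnx utmgs bippt mswho jtztw zez
Hunk 5: at line 9 remove [krnx,utmgs,bippt] add [pyp,fbozy] -> 14 lines: nxq csuvs hiw txuq mlttl mtyar ojher csyq qtr pyp fbozy mswho jtztw zez
Hunk 6: at line 8 remove [pyp,fbozy,mswho] add [wpb] -> 12 lines: nxq csuvs hiw txuq mlttl mtyar ojher csyq qtr wpb jtztw zez
Hunk 7: at line 4 remove [mlttl] add [settc] -> 12 lines: nxq csuvs hiw txuq settc mtyar ojher csyq qtr wpb jtztw zez
Final line count: 12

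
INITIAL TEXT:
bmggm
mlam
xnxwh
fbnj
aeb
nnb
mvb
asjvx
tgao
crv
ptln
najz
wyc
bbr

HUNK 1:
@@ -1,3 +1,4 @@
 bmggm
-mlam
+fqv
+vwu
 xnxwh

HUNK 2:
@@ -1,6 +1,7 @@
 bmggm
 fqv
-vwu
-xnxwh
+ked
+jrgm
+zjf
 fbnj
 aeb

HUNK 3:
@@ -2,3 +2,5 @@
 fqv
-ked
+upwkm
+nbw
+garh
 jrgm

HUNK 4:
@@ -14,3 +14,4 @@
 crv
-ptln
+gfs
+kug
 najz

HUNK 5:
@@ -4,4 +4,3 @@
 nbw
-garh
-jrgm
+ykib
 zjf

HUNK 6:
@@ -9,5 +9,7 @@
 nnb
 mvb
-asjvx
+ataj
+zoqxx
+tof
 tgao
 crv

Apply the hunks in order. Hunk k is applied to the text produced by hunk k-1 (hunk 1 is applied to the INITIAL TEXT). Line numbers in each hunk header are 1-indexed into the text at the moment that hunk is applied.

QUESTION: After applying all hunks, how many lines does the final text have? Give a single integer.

Answer: 20

Derivation:
Hunk 1: at line 1 remove [mlam] add [fqv,vwu] -> 15 lines: bmggm fqv vwu xnxwh fbnj aeb nnb mvb asjvx tgao crv ptln najz wyc bbr
Hunk 2: at line 1 remove [vwu,xnxwh] add [ked,jrgm,zjf] -> 16 lines: bmggm fqv ked jrgm zjf fbnj aeb nnb mvb asjvx tgao crv ptln najz wyc bbr
Hunk 3: at line 2 remove [ked] add [upwkm,nbw,garh] -> 18 lines: bmggm fqv upwkm nbw garh jrgm zjf fbnj aeb nnb mvb asjvx tgao crv ptln najz wyc bbr
Hunk 4: at line 14 remove [ptln] add [gfs,kug] -> 19 lines: bmggm fqv upwkm nbw garh jrgm zjf fbnj aeb nnb mvb asjvx tgao crv gfs kug najz wyc bbr
Hunk 5: at line 4 remove [garh,jrgm] add [ykib] -> 18 lines: bmggm fqv upwkm nbw ykib zjf fbnj aeb nnb mvb asjvx tgao crv gfs kug najz wyc bbr
Hunk 6: at line 9 remove [asjvx] add [ataj,zoqxx,tof] -> 20 lines: bmggm fqv upwkm nbw ykib zjf fbnj aeb nnb mvb ataj zoqxx tof tgao crv gfs kug najz wyc bbr
Final line count: 20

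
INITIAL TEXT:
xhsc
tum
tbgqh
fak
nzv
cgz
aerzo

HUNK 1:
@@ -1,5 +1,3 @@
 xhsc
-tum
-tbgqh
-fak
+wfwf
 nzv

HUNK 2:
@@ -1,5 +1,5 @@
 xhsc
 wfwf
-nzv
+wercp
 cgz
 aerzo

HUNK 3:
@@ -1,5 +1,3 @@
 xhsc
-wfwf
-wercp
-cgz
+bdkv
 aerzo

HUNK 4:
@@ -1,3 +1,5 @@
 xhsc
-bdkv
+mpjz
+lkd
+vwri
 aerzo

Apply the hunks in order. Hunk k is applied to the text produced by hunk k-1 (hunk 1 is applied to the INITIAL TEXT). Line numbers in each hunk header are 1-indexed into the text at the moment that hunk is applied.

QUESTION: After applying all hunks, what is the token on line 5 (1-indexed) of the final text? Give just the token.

Hunk 1: at line 1 remove [tum,tbgqh,fak] add [wfwf] -> 5 lines: xhsc wfwf nzv cgz aerzo
Hunk 2: at line 1 remove [nzv] add [wercp] -> 5 lines: xhsc wfwf wercp cgz aerzo
Hunk 3: at line 1 remove [wfwf,wercp,cgz] add [bdkv] -> 3 lines: xhsc bdkv aerzo
Hunk 4: at line 1 remove [bdkv] add [mpjz,lkd,vwri] -> 5 lines: xhsc mpjz lkd vwri aerzo
Final line 5: aerzo

Answer: aerzo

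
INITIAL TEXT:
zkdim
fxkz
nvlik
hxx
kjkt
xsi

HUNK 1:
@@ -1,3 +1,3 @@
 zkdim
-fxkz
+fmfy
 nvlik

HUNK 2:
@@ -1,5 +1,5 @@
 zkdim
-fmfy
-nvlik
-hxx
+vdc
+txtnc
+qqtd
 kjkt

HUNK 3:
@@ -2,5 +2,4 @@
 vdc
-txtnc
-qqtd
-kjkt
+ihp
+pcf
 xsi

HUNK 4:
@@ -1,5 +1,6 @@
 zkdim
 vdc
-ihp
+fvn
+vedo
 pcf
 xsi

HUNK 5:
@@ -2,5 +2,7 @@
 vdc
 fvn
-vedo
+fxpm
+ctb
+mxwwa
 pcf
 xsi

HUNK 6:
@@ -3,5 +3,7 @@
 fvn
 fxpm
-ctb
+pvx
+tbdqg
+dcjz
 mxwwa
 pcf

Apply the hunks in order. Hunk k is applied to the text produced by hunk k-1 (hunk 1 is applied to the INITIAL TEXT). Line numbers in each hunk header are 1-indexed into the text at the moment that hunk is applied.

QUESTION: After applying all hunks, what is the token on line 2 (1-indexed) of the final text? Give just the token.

Hunk 1: at line 1 remove [fxkz] add [fmfy] -> 6 lines: zkdim fmfy nvlik hxx kjkt xsi
Hunk 2: at line 1 remove [fmfy,nvlik,hxx] add [vdc,txtnc,qqtd] -> 6 lines: zkdim vdc txtnc qqtd kjkt xsi
Hunk 3: at line 2 remove [txtnc,qqtd,kjkt] add [ihp,pcf] -> 5 lines: zkdim vdc ihp pcf xsi
Hunk 4: at line 1 remove [ihp] add [fvn,vedo] -> 6 lines: zkdim vdc fvn vedo pcf xsi
Hunk 5: at line 2 remove [vedo] add [fxpm,ctb,mxwwa] -> 8 lines: zkdim vdc fvn fxpm ctb mxwwa pcf xsi
Hunk 6: at line 3 remove [ctb] add [pvx,tbdqg,dcjz] -> 10 lines: zkdim vdc fvn fxpm pvx tbdqg dcjz mxwwa pcf xsi
Final line 2: vdc

Answer: vdc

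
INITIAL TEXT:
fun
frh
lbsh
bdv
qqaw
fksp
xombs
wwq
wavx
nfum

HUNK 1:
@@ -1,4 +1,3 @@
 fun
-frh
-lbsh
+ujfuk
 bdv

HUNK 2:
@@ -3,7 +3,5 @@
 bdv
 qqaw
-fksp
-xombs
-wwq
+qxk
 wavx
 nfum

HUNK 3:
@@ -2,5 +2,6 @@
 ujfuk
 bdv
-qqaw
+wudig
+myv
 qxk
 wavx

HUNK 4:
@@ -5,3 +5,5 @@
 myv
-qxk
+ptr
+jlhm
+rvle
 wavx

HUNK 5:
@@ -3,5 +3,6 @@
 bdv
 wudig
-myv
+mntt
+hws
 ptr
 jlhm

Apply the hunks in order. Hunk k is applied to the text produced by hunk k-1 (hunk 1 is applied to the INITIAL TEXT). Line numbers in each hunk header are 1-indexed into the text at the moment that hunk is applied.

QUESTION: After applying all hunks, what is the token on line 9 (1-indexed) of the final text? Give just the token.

Answer: rvle

Derivation:
Hunk 1: at line 1 remove [frh,lbsh] add [ujfuk] -> 9 lines: fun ujfuk bdv qqaw fksp xombs wwq wavx nfum
Hunk 2: at line 3 remove [fksp,xombs,wwq] add [qxk] -> 7 lines: fun ujfuk bdv qqaw qxk wavx nfum
Hunk 3: at line 2 remove [qqaw] add [wudig,myv] -> 8 lines: fun ujfuk bdv wudig myv qxk wavx nfum
Hunk 4: at line 5 remove [qxk] add [ptr,jlhm,rvle] -> 10 lines: fun ujfuk bdv wudig myv ptr jlhm rvle wavx nfum
Hunk 5: at line 3 remove [myv] add [mntt,hws] -> 11 lines: fun ujfuk bdv wudig mntt hws ptr jlhm rvle wavx nfum
Final line 9: rvle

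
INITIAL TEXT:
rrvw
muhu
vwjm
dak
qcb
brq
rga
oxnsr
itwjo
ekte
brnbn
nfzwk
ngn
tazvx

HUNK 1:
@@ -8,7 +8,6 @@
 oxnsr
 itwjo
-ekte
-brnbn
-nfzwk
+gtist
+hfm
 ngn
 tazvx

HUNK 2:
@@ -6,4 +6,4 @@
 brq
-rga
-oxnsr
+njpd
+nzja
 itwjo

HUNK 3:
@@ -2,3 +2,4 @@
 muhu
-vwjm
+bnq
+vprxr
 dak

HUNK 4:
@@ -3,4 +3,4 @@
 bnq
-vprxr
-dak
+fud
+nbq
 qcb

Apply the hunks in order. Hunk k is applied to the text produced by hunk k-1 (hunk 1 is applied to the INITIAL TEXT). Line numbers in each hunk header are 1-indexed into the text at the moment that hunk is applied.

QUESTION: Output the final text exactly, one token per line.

Hunk 1: at line 8 remove [ekte,brnbn,nfzwk] add [gtist,hfm] -> 13 lines: rrvw muhu vwjm dak qcb brq rga oxnsr itwjo gtist hfm ngn tazvx
Hunk 2: at line 6 remove [rga,oxnsr] add [njpd,nzja] -> 13 lines: rrvw muhu vwjm dak qcb brq njpd nzja itwjo gtist hfm ngn tazvx
Hunk 3: at line 2 remove [vwjm] add [bnq,vprxr] -> 14 lines: rrvw muhu bnq vprxr dak qcb brq njpd nzja itwjo gtist hfm ngn tazvx
Hunk 4: at line 3 remove [vprxr,dak] add [fud,nbq] -> 14 lines: rrvw muhu bnq fud nbq qcb brq njpd nzja itwjo gtist hfm ngn tazvx

Answer: rrvw
muhu
bnq
fud
nbq
qcb
brq
njpd
nzja
itwjo
gtist
hfm
ngn
tazvx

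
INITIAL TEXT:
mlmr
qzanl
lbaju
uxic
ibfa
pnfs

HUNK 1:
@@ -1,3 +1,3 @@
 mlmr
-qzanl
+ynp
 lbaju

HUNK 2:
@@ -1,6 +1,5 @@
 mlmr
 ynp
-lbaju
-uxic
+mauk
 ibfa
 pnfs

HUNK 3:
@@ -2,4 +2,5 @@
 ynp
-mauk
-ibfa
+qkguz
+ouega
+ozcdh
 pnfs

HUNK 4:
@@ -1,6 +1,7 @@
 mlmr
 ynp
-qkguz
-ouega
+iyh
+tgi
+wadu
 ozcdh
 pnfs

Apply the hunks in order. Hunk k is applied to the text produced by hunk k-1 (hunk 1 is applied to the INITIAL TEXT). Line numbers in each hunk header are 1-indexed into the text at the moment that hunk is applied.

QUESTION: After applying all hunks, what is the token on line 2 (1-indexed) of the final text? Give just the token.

Answer: ynp

Derivation:
Hunk 1: at line 1 remove [qzanl] add [ynp] -> 6 lines: mlmr ynp lbaju uxic ibfa pnfs
Hunk 2: at line 1 remove [lbaju,uxic] add [mauk] -> 5 lines: mlmr ynp mauk ibfa pnfs
Hunk 3: at line 2 remove [mauk,ibfa] add [qkguz,ouega,ozcdh] -> 6 lines: mlmr ynp qkguz ouega ozcdh pnfs
Hunk 4: at line 1 remove [qkguz,ouega] add [iyh,tgi,wadu] -> 7 lines: mlmr ynp iyh tgi wadu ozcdh pnfs
Final line 2: ynp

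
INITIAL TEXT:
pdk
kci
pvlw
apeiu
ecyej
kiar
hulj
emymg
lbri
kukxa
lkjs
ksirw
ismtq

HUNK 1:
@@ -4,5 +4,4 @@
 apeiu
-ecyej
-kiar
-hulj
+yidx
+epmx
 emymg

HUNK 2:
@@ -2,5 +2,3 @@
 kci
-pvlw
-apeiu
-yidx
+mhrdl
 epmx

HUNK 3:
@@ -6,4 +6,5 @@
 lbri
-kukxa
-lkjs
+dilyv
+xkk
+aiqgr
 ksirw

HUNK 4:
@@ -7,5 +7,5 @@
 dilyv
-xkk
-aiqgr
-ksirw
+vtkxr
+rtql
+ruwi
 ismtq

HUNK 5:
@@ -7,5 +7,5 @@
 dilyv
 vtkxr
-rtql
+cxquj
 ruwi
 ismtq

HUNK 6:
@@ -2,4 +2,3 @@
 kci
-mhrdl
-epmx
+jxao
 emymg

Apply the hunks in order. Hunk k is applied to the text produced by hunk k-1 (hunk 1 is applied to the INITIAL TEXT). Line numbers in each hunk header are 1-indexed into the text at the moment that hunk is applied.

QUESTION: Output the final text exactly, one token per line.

Answer: pdk
kci
jxao
emymg
lbri
dilyv
vtkxr
cxquj
ruwi
ismtq

Derivation:
Hunk 1: at line 4 remove [ecyej,kiar,hulj] add [yidx,epmx] -> 12 lines: pdk kci pvlw apeiu yidx epmx emymg lbri kukxa lkjs ksirw ismtq
Hunk 2: at line 2 remove [pvlw,apeiu,yidx] add [mhrdl] -> 10 lines: pdk kci mhrdl epmx emymg lbri kukxa lkjs ksirw ismtq
Hunk 3: at line 6 remove [kukxa,lkjs] add [dilyv,xkk,aiqgr] -> 11 lines: pdk kci mhrdl epmx emymg lbri dilyv xkk aiqgr ksirw ismtq
Hunk 4: at line 7 remove [xkk,aiqgr,ksirw] add [vtkxr,rtql,ruwi] -> 11 lines: pdk kci mhrdl epmx emymg lbri dilyv vtkxr rtql ruwi ismtq
Hunk 5: at line 7 remove [rtql] add [cxquj] -> 11 lines: pdk kci mhrdl epmx emymg lbri dilyv vtkxr cxquj ruwi ismtq
Hunk 6: at line 2 remove [mhrdl,epmx] add [jxao] -> 10 lines: pdk kci jxao emymg lbri dilyv vtkxr cxquj ruwi ismtq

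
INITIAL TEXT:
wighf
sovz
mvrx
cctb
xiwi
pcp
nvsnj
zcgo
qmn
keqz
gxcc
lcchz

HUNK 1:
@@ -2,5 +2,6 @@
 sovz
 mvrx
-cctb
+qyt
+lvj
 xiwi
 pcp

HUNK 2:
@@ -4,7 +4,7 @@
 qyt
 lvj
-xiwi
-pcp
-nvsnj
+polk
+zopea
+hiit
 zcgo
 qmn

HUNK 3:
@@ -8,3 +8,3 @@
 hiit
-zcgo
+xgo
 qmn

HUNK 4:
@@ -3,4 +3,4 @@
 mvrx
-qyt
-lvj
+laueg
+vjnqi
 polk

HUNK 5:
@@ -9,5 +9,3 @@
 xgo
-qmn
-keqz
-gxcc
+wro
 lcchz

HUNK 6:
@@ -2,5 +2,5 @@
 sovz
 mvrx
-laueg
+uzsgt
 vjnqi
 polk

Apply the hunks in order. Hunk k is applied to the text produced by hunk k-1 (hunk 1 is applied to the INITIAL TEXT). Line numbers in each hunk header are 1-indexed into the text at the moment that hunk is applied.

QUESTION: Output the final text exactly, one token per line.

Answer: wighf
sovz
mvrx
uzsgt
vjnqi
polk
zopea
hiit
xgo
wro
lcchz

Derivation:
Hunk 1: at line 2 remove [cctb] add [qyt,lvj] -> 13 lines: wighf sovz mvrx qyt lvj xiwi pcp nvsnj zcgo qmn keqz gxcc lcchz
Hunk 2: at line 4 remove [xiwi,pcp,nvsnj] add [polk,zopea,hiit] -> 13 lines: wighf sovz mvrx qyt lvj polk zopea hiit zcgo qmn keqz gxcc lcchz
Hunk 3: at line 8 remove [zcgo] add [xgo] -> 13 lines: wighf sovz mvrx qyt lvj polk zopea hiit xgo qmn keqz gxcc lcchz
Hunk 4: at line 3 remove [qyt,lvj] add [laueg,vjnqi] -> 13 lines: wighf sovz mvrx laueg vjnqi polk zopea hiit xgo qmn keqz gxcc lcchz
Hunk 5: at line 9 remove [qmn,keqz,gxcc] add [wro] -> 11 lines: wighf sovz mvrx laueg vjnqi polk zopea hiit xgo wro lcchz
Hunk 6: at line 2 remove [laueg] add [uzsgt] -> 11 lines: wighf sovz mvrx uzsgt vjnqi polk zopea hiit xgo wro lcchz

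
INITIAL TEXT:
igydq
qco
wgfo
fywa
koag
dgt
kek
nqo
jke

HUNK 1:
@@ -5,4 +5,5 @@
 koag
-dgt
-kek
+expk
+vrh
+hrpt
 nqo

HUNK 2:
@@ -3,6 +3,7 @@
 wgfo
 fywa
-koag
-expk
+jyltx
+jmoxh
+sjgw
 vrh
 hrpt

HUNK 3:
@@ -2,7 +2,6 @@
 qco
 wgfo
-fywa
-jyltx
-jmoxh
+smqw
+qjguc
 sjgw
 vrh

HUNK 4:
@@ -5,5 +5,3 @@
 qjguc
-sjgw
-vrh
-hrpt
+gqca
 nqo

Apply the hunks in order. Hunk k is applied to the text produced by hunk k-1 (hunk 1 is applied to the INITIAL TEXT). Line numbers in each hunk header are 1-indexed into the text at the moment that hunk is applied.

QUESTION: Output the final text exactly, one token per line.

Answer: igydq
qco
wgfo
smqw
qjguc
gqca
nqo
jke

Derivation:
Hunk 1: at line 5 remove [dgt,kek] add [expk,vrh,hrpt] -> 10 lines: igydq qco wgfo fywa koag expk vrh hrpt nqo jke
Hunk 2: at line 3 remove [koag,expk] add [jyltx,jmoxh,sjgw] -> 11 lines: igydq qco wgfo fywa jyltx jmoxh sjgw vrh hrpt nqo jke
Hunk 3: at line 2 remove [fywa,jyltx,jmoxh] add [smqw,qjguc] -> 10 lines: igydq qco wgfo smqw qjguc sjgw vrh hrpt nqo jke
Hunk 4: at line 5 remove [sjgw,vrh,hrpt] add [gqca] -> 8 lines: igydq qco wgfo smqw qjguc gqca nqo jke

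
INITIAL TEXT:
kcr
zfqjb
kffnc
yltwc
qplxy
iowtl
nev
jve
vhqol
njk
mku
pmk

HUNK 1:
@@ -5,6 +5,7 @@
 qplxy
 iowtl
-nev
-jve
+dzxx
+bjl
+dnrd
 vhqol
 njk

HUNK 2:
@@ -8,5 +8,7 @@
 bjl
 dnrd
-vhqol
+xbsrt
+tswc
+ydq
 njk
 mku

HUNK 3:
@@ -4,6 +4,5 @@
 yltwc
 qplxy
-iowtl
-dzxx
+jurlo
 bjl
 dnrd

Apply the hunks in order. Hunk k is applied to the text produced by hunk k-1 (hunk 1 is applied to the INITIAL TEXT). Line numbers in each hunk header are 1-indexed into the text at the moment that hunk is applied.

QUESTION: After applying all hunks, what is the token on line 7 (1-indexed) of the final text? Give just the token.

Hunk 1: at line 5 remove [nev,jve] add [dzxx,bjl,dnrd] -> 13 lines: kcr zfqjb kffnc yltwc qplxy iowtl dzxx bjl dnrd vhqol njk mku pmk
Hunk 2: at line 8 remove [vhqol] add [xbsrt,tswc,ydq] -> 15 lines: kcr zfqjb kffnc yltwc qplxy iowtl dzxx bjl dnrd xbsrt tswc ydq njk mku pmk
Hunk 3: at line 4 remove [iowtl,dzxx] add [jurlo] -> 14 lines: kcr zfqjb kffnc yltwc qplxy jurlo bjl dnrd xbsrt tswc ydq njk mku pmk
Final line 7: bjl

Answer: bjl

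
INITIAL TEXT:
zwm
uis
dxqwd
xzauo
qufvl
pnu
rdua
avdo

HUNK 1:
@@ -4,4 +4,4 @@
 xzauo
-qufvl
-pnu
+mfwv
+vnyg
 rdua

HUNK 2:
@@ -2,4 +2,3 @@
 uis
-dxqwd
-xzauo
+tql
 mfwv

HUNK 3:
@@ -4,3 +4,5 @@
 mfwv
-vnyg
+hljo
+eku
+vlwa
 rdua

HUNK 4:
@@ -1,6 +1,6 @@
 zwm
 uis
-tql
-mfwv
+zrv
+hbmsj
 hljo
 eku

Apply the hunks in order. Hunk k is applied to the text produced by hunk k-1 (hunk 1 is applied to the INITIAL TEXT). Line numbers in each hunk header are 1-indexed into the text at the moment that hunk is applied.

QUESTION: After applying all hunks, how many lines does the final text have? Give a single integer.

Hunk 1: at line 4 remove [qufvl,pnu] add [mfwv,vnyg] -> 8 lines: zwm uis dxqwd xzauo mfwv vnyg rdua avdo
Hunk 2: at line 2 remove [dxqwd,xzauo] add [tql] -> 7 lines: zwm uis tql mfwv vnyg rdua avdo
Hunk 3: at line 4 remove [vnyg] add [hljo,eku,vlwa] -> 9 lines: zwm uis tql mfwv hljo eku vlwa rdua avdo
Hunk 4: at line 1 remove [tql,mfwv] add [zrv,hbmsj] -> 9 lines: zwm uis zrv hbmsj hljo eku vlwa rdua avdo
Final line count: 9

Answer: 9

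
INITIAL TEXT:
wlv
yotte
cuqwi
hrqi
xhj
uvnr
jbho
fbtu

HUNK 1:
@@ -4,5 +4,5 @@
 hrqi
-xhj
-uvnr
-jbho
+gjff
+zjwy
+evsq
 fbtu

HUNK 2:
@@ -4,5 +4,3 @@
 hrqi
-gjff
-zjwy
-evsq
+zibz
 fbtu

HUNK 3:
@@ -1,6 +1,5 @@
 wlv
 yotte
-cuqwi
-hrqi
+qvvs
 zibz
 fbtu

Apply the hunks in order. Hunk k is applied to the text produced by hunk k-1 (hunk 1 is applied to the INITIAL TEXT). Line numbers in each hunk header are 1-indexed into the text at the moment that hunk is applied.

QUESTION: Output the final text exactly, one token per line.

Answer: wlv
yotte
qvvs
zibz
fbtu

Derivation:
Hunk 1: at line 4 remove [xhj,uvnr,jbho] add [gjff,zjwy,evsq] -> 8 lines: wlv yotte cuqwi hrqi gjff zjwy evsq fbtu
Hunk 2: at line 4 remove [gjff,zjwy,evsq] add [zibz] -> 6 lines: wlv yotte cuqwi hrqi zibz fbtu
Hunk 3: at line 1 remove [cuqwi,hrqi] add [qvvs] -> 5 lines: wlv yotte qvvs zibz fbtu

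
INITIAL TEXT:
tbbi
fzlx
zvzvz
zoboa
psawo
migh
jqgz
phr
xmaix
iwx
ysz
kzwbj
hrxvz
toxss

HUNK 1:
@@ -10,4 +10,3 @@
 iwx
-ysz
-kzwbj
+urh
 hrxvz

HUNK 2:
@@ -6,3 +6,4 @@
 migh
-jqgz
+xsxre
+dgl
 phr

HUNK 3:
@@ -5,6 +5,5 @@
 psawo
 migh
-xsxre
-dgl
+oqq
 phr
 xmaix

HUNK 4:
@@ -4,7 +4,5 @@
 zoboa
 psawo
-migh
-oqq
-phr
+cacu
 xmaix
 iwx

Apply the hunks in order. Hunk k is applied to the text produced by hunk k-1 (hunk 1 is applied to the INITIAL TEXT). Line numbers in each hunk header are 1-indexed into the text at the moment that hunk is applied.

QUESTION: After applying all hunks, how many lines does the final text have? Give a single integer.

Hunk 1: at line 10 remove [ysz,kzwbj] add [urh] -> 13 lines: tbbi fzlx zvzvz zoboa psawo migh jqgz phr xmaix iwx urh hrxvz toxss
Hunk 2: at line 6 remove [jqgz] add [xsxre,dgl] -> 14 lines: tbbi fzlx zvzvz zoboa psawo migh xsxre dgl phr xmaix iwx urh hrxvz toxss
Hunk 3: at line 5 remove [xsxre,dgl] add [oqq] -> 13 lines: tbbi fzlx zvzvz zoboa psawo migh oqq phr xmaix iwx urh hrxvz toxss
Hunk 4: at line 4 remove [migh,oqq,phr] add [cacu] -> 11 lines: tbbi fzlx zvzvz zoboa psawo cacu xmaix iwx urh hrxvz toxss
Final line count: 11

Answer: 11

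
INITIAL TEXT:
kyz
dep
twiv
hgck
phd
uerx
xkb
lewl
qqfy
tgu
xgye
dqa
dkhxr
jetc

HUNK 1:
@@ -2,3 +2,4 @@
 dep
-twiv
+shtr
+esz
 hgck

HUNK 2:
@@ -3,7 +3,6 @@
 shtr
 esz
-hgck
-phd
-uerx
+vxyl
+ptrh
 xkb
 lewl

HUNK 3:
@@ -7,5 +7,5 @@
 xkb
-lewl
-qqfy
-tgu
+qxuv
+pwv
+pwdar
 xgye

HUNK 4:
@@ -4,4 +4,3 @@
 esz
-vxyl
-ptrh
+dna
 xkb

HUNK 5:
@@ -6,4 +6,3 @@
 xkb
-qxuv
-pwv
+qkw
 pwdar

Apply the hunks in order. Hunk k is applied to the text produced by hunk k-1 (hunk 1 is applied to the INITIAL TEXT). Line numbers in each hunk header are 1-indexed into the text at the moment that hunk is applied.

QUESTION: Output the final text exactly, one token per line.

Answer: kyz
dep
shtr
esz
dna
xkb
qkw
pwdar
xgye
dqa
dkhxr
jetc

Derivation:
Hunk 1: at line 2 remove [twiv] add [shtr,esz] -> 15 lines: kyz dep shtr esz hgck phd uerx xkb lewl qqfy tgu xgye dqa dkhxr jetc
Hunk 2: at line 3 remove [hgck,phd,uerx] add [vxyl,ptrh] -> 14 lines: kyz dep shtr esz vxyl ptrh xkb lewl qqfy tgu xgye dqa dkhxr jetc
Hunk 3: at line 7 remove [lewl,qqfy,tgu] add [qxuv,pwv,pwdar] -> 14 lines: kyz dep shtr esz vxyl ptrh xkb qxuv pwv pwdar xgye dqa dkhxr jetc
Hunk 4: at line 4 remove [vxyl,ptrh] add [dna] -> 13 lines: kyz dep shtr esz dna xkb qxuv pwv pwdar xgye dqa dkhxr jetc
Hunk 5: at line 6 remove [qxuv,pwv] add [qkw] -> 12 lines: kyz dep shtr esz dna xkb qkw pwdar xgye dqa dkhxr jetc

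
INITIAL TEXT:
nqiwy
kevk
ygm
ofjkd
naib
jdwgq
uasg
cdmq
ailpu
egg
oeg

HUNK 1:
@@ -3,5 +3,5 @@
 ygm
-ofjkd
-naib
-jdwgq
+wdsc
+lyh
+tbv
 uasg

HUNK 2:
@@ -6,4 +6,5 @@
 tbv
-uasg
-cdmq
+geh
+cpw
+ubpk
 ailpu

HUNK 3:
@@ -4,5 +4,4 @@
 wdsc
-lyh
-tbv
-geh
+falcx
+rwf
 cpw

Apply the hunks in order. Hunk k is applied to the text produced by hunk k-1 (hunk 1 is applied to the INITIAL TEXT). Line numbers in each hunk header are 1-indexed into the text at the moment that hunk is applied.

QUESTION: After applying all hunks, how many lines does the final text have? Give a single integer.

Hunk 1: at line 3 remove [ofjkd,naib,jdwgq] add [wdsc,lyh,tbv] -> 11 lines: nqiwy kevk ygm wdsc lyh tbv uasg cdmq ailpu egg oeg
Hunk 2: at line 6 remove [uasg,cdmq] add [geh,cpw,ubpk] -> 12 lines: nqiwy kevk ygm wdsc lyh tbv geh cpw ubpk ailpu egg oeg
Hunk 3: at line 4 remove [lyh,tbv,geh] add [falcx,rwf] -> 11 lines: nqiwy kevk ygm wdsc falcx rwf cpw ubpk ailpu egg oeg
Final line count: 11

Answer: 11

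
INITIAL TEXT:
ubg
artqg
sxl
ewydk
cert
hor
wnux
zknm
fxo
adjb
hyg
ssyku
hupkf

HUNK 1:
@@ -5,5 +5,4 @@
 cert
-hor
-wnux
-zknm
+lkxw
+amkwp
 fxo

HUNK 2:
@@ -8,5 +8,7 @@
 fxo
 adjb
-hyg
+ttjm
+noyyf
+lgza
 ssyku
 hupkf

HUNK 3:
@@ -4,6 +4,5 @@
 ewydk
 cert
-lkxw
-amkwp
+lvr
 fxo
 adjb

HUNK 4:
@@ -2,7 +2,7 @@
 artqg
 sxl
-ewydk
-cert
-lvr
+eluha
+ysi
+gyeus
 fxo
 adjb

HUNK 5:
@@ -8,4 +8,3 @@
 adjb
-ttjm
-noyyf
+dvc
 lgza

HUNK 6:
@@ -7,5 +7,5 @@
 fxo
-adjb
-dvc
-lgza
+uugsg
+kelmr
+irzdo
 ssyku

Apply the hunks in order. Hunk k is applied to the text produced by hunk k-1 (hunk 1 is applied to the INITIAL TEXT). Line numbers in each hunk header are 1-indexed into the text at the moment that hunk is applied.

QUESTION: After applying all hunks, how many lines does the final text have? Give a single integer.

Hunk 1: at line 5 remove [hor,wnux,zknm] add [lkxw,amkwp] -> 12 lines: ubg artqg sxl ewydk cert lkxw amkwp fxo adjb hyg ssyku hupkf
Hunk 2: at line 8 remove [hyg] add [ttjm,noyyf,lgza] -> 14 lines: ubg artqg sxl ewydk cert lkxw amkwp fxo adjb ttjm noyyf lgza ssyku hupkf
Hunk 3: at line 4 remove [lkxw,amkwp] add [lvr] -> 13 lines: ubg artqg sxl ewydk cert lvr fxo adjb ttjm noyyf lgza ssyku hupkf
Hunk 4: at line 2 remove [ewydk,cert,lvr] add [eluha,ysi,gyeus] -> 13 lines: ubg artqg sxl eluha ysi gyeus fxo adjb ttjm noyyf lgza ssyku hupkf
Hunk 5: at line 8 remove [ttjm,noyyf] add [dvc] -> 12 lines: ubg artqg sxl eluha ysi gyeus fxo adjb dvc lgza ssyku hupkf
Hunk 6: at line 7 remove [adjb,dvc,lgza] add [uugsg,kelmr,irzdo] -> 12 lines: ubg artqg sxl eluha ysi gyeus fxo uugsg kelmr irzdo ssyku hupkf
Final line count: 12

Answer: 12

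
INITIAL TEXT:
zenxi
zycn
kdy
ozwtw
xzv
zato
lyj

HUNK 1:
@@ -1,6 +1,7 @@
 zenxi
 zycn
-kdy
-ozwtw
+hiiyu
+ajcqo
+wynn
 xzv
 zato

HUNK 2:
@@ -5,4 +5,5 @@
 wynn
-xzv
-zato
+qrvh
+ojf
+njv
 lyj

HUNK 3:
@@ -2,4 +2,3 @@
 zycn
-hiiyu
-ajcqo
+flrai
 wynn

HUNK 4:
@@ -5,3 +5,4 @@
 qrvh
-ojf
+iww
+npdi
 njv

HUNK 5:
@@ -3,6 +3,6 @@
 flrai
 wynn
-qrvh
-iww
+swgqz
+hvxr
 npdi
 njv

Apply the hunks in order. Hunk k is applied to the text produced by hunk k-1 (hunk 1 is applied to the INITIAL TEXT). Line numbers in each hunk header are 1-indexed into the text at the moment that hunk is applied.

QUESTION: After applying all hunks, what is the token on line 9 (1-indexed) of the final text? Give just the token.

Answer: lyj

Derivation:
Hunk 1: at line 1 remove [kdy,ozwtw] add [hiiyu,ajcqo,wynn] -> 8 lines: zenxi zycn hiiyu ajcqo wynn xzv zato lyj
Hunk 2: at line 5 remove [xzv,zato] add [qrvh,ojf,njv] -> 9 lines: zenxi zycn hiiyu ajcqo wynn qrvh ojf njv lyj
Hunk 3: at line 2 remove [hiiyu,ajcqo] add [flrai] -> 8 lines: zenxi zycn flrai wynn qrvh ojf njv lyj
Hunk 4: at line 5 remove [ojf] add [iww,npdi] -> 9 lines: zenxi zycn flrai wynn qrvh iww npdi njv lyj
Hunk 5: at line 3 remove [qrvh,iww] add [swgqz,hvxr] -> 9 lines: zenxi zycn flrai wynn swgqz hvxr npdi njv lyj
Final line 9: lyj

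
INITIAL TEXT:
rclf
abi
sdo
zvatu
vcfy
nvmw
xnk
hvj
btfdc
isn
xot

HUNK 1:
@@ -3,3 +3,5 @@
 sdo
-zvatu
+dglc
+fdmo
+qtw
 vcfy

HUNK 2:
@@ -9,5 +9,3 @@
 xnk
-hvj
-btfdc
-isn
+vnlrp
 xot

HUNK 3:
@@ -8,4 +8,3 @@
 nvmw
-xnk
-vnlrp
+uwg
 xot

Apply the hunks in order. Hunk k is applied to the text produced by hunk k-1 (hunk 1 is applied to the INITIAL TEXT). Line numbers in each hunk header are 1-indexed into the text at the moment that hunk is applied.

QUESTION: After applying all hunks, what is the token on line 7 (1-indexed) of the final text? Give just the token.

Answer: vcfy

Derivation:
Hunk 1: at line 3 remove [zvatu] add [dglc,fdmo,qtw] -> 13 lines: rclf abi sdo dglc fdmo qtw vcfy nvmw xnk hvj btfdc isn xot
Hunk 2: at line 9 remove [hvj,btfdc,isn] add [vnlrp] -> 11 lines: rclf abi sdo dglc fdmo qtw vcfy nvmw xnk vnlrp xot
Hunk 3: at line 8 remove [xnk,vnlrp] add [uwg] -> 10 lines: rclf abi sdo dglc fdmo qtw vcfy nvmw uwg xot
Final line 7: vcfy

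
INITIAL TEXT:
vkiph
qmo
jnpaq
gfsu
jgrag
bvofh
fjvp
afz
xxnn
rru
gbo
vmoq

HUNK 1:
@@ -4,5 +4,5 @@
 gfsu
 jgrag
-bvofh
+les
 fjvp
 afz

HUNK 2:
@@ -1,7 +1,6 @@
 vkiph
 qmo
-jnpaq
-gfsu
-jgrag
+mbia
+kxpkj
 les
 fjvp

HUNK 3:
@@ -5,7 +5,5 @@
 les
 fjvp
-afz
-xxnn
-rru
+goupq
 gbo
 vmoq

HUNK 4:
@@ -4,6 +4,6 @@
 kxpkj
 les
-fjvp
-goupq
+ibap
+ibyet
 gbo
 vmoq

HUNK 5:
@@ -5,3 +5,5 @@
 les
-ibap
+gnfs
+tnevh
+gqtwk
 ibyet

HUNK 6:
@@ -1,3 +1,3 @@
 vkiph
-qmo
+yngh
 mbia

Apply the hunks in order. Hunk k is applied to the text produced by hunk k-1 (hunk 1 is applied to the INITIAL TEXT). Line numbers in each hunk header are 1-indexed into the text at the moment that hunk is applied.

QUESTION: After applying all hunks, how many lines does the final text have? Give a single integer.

Answer: 11

Derivation:
Hunk 1: at line 4 remove [bvofh] add [les] -> 12 lines: vkiph qmo jnpaq gfsu jgrag les fjvp afz xxnn rru gbo vmoq
Hunk 2: at line 1 remove [jnpaq,gfsu,jgrag] add [mbia,kxpkj] -> 11 lines: vkiph qmo mbia kxpkj les fjvp afz xxnn rru gbo vmoq
Hunk 3: at line 5 remove [afz,xxnn,rru] add [goupq] -> 9 lines: vkiph qmo mbia kxpkj les fjvp goupq gbo vmoq
Hunk 4: at line 4 remove [fjvp,goupq] add [ibap,ibyet] -> 9 lines: vkiph qmo mbia kxpkj les ibap ibyet gbo vmoq
Hunk 5: at line 5 remove [ibap] add [gnfs,tnevh,gqtwk] -> 11 lines: vkiph qmo mbia kxpkj les gnfs tnevh gqtwk ibyet gbo vmoq
Hunk 6: at line 1 remove [qmo] add [yngh] -> 11 lines: vkiph yngh mbia kxpkj les gnfs tnevh gqtwk ibyet gbo vmoq
Final line count: 11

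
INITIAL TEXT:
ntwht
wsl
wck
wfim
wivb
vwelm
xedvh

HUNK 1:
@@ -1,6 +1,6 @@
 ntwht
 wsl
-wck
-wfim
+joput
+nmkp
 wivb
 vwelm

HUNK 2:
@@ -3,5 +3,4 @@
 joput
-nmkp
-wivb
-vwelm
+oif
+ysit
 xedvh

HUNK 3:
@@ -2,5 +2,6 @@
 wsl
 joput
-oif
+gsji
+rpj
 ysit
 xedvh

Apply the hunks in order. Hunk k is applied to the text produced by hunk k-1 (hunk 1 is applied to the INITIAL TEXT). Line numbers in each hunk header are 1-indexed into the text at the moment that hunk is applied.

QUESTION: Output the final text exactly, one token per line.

Answer: ntwht
wsl
joput
gsji
rpj
ysit
xedvh

Derivation:
Hunk 1: at line 1 remove [wck,wfim] add [joput,nmkp] -> 7 lines: ntwht wsl joput nmkp wivb vwelm xedvh
Hunk 2: at line 3 remove [nmkp,wivb,vwelm] add [oif,ysit] -> 6 lines: ntwht wsl joput oif ysit xedvh
Hunk 3: at line 2 remove [oif] add [gsji,rpj] -> 7 lines: ntwht wsl joput gsji rpj ysit xedvh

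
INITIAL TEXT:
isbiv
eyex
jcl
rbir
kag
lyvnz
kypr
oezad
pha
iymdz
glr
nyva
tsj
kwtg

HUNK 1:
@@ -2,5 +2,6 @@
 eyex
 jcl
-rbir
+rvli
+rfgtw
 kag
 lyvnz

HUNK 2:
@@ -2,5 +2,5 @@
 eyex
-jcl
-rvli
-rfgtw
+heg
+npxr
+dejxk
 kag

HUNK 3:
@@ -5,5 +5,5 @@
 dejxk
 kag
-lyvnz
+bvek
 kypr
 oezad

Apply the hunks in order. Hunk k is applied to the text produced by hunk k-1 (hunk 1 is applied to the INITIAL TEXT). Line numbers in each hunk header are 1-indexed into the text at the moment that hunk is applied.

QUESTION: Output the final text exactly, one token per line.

Hunk 1: at line 2 remove [rbir] add [rvli,rfgtw] -> 15 lines: isbiv eyex jcl rvli rfgtw kag lyvnz kypr oezad pha iymdz glr nyva tsj kwtg
Hunk 2: at line 2 remove [jcl,rvli,rfgtw] add [heg,npxr,dejxk] -> 15 lines: isbiv eyex heg npxr dejxk kag lyvnz kypr oezad pha iymdz glr nyva tsj kwtg
Hunk 3: at line 5 remove [lyvnz] add [bvek] -> 15 lines: isbiv eyex heg npxr dejxk kag bvek kypr oezad pha iymdz glr nyva tsj kwtg

Answer: isbiv
eyex
heg
npxr
dejxk
kag
bvek
kypr
oezad
pha
iymdz
glr
nyva
tsj
kwtg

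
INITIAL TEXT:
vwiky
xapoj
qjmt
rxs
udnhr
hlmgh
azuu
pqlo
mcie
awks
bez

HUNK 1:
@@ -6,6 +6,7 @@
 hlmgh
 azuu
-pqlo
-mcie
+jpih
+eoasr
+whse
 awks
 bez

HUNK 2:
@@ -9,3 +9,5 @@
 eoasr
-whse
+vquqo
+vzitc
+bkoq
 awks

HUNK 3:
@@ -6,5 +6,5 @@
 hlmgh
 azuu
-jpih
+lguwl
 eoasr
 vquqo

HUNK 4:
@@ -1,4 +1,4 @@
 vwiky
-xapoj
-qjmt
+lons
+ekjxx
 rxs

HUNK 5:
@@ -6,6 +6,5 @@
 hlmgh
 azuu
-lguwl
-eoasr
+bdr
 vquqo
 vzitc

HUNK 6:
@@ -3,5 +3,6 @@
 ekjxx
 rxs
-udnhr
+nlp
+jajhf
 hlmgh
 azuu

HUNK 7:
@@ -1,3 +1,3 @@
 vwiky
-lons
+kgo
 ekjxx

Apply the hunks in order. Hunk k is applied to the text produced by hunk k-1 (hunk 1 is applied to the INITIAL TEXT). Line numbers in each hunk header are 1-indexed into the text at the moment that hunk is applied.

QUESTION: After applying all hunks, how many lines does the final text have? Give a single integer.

Answer: 14

Derivation:
Hunk 1: at line 6 remove [pqlo,mcie] add [jpih,eoasr,whse] -> 12 lines: vwiky xapoj qjmt rxs udnhr hlmgh azuu jpih eoasr whse awks bez
Hunk 2: at line 9 remove [whse] add [vquqo,vzitc,bkoq] -> 14 lines: vwiky xapoj qjmt rxs udnhr hlmgh azuu jpih eoasr vquqo vzitc bkoq awks bez
Hunk 3: at line 6 remove [jpih] add [lguwl] -> 14 lines: vwiky xapoj qjmt rxs udnhr hlmgh azuu lguwl eoasr vquqo vzitc bkoq awks bez
Hunk 4: at line 1 remove [xapoj,qjmt] add [lons,ekjxx] -> 14 lines: vwiky lons ekjxx rxs udnhr hlmgh azuu lguwl eoasr vquqo vzitc bkoq awks bez
Hunk 5: at line 6 remove [lguwl,eoasr] add [bdr] -> 13 lines: vwiky lons ekjxx rxs udnhr hlmgh azuu bdr vquqo vzitc bkoq awks bez
Hunk 6: at line 3 remove [udnhr] add [nlp,jajhf] -> 14 lines: vwiky lons ekjxx rxs nlp jajhf hlmgh azuu bdr vquqo vzitc bkoq awks bez
Hunk 7: at line 1 remove [lons] add [kgo] -> 14 lines: vwiky kgo ekjxx rxs nlp jajhf hlmgh azuu bdr vquqo vzitc bkoq awks bez
Final line count: 14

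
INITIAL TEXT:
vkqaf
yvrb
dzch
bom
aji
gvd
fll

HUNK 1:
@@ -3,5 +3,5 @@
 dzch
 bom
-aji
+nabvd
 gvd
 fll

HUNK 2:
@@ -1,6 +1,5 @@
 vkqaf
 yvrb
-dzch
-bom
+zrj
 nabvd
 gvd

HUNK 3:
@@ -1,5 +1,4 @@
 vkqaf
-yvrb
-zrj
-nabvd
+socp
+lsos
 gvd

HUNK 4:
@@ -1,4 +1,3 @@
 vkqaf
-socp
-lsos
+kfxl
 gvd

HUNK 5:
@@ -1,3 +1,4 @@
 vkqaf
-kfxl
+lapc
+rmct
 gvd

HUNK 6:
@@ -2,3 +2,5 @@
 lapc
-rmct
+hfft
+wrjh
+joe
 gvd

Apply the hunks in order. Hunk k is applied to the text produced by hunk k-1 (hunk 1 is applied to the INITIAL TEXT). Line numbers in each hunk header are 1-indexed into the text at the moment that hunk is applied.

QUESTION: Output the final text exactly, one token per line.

Answer: vkqaf
lapc
hfft
wrjh
joe
gvd
fll

Derivation:
Hunk 1: at line 3 remove [aji] add [nabvd] -> 7 lines: vkqaf yvrb dzch bom nabvd gvd fll
Hunk 2: at line 1 remove [dzch,bom] add [zrj] -> 6 lines: vkqaf yvrb zrj nabvd gvd fll
Hunk 3: at line 1 remove [yvrb,zrj,nabvd] add [socp,lsos] -> 5 lines: vkqaf socp lsos gvd fll
Hunk 4: at line 1 remove [socp,lsos] add [kfxl] -> 4 lines: vkqaf kfxl gvd fll
Hunk 5: at line 1 remove [kfxl] add [lapc,rmct] -> 5 lines: vkqaf lapc rmct gvd fll
Hunk 6: at line 2 remove [rmct] add [hfft,wrjh,joe] -> 7 lines: vkqaf lapc hfft wrjh joe gvd fll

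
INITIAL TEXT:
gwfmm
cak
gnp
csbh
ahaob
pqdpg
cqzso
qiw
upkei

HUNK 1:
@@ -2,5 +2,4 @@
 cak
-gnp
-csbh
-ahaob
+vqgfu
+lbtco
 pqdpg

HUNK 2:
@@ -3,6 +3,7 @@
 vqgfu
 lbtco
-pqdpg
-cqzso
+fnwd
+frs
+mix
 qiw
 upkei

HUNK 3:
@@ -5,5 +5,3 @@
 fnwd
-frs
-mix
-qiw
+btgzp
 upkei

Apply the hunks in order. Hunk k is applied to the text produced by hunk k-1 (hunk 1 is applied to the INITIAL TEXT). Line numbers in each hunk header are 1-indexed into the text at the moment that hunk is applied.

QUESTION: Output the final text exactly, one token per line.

Hunk 1: at line 2 remove [gnp,csbh,ahaob] add [vqgfu,lbtco] -> 8 lines: gwfmm cak vqgfu lbtco pqdpg cqzso qiw upkei
Hunk 2: at line 3 remove [pqdpg,cqzso] add [fnwd,frs,mix] -> 9 lines: gwfmm cak vqgfu lbtco fnwd frs mix qiw upkei
Hunk 3: at line 5 remove [frs,mix,qiw] add [btgzp] -> 7 lines: gwfmm cak vqgfu lbtco fnwd btgzp upkei

Answer: gwfmm
cak
vqgfu
lbtco
fnwd
btgzp
upkei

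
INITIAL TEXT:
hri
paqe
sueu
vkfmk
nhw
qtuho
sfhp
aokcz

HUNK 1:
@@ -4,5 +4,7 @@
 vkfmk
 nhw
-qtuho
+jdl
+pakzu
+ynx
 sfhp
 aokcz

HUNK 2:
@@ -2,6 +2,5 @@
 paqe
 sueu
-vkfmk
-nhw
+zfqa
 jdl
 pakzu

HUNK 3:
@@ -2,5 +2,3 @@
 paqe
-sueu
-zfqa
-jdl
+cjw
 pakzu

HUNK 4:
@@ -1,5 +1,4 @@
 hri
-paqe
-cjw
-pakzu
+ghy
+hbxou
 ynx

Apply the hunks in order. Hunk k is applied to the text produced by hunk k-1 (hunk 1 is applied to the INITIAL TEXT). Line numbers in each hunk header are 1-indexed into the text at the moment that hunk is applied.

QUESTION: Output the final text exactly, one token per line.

Answer: hri
ghy
hbxou
ynx
sfhp
aokcz

Derivation:
Hunk 1: at line 4 remove [qtuho] add [jdl,pakzu,ynx] -> 10 lines: hri paqe sueu vkfmk nhw jdl pakzu ynx sfhp aokcz
Hunk 2: at line 2 remove [vkfmk,nhw] add [zfqa] -> 9 lines: hri paqe sueu zfqa jdl pakzu ynx sfhp aokcz
Hunk 3: at line 2 remove [sueu,zfqa,jdl] add [cjw] -> 7 lines: hri paqe cjw pakzu ynx sfhp aokcz
Hunk 4: at line 1 remove [paqe,cjw,pakzu] add [ghy,hbxou] -> 6 lines: hri ghy hbxou ynx sfhp aokcz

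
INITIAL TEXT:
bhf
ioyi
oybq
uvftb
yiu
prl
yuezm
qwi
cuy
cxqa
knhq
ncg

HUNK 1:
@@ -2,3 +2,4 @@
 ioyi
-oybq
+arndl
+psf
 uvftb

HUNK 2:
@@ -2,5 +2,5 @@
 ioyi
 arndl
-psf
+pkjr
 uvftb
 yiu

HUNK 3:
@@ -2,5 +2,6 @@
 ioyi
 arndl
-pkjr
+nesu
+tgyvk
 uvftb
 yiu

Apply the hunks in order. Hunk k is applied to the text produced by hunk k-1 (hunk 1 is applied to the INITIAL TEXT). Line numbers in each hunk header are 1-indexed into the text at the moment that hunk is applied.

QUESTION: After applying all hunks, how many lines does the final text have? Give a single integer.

Answer: 14

Derivation:
Hunk 1: at line 2 remove [oybq] add [arndl,psf] -> 13 lines: bhf ioyi arndl psf uvftb yiu prl yuezm qwi cuy cxqa knhq ncg
Hunk 2: at line 2 remove [psf] add [pkjr] -> 13 lines: bhf ioyi arndl pkjr uvftb yiu prl yuezm qwi cuy cxqa knhq ncg
Hunk 3: at line 2 remove [pkjr] add [nesu,tgyvk] -> 14 lines: bhf ioyi arndl nesu tgyvk uvftb yiu prl yuezm qwi cuy cxqa knhq ncg
Final line count: 14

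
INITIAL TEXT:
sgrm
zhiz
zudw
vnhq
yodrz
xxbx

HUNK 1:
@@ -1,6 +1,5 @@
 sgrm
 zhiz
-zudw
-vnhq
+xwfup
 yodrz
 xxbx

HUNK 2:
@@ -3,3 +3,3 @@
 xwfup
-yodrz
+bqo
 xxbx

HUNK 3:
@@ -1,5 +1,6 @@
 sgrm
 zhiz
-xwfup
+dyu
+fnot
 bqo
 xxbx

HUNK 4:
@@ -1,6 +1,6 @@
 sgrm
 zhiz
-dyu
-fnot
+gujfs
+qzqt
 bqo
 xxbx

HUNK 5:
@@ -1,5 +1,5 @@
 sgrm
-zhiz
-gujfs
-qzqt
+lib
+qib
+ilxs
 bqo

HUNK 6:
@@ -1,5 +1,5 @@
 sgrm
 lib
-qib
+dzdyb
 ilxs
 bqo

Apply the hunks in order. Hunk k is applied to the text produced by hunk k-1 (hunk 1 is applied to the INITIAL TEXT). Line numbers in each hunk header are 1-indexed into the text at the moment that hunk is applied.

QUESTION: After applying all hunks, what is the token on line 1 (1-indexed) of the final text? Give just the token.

Hunk 1: at line 1 remove [zudw,vnhq] add [xwfup] -> 5 lines: sgrm zhiz xwfup yodrz xxbx
Hunk 2: at line 3 remove [yodrz] add [bqo] -> 5 lines: sgrm zhiz xwfup bqo xxbx
Hunk 3: at line 1 remove [xwfup] add [dyu,fnot] -> 6 lines: sgrm zhiz dyu fnot bqo xxbx
Hunk 4: at line 1 remove [dyu,fnot] add [gujfs,qzqt] -> 6 lines: sgrm zhiz gujfs qzqt bqo xxbx
Hunk 5: at line 1 remove [zhiz,gujfs,qzqt] add [lib,qib,ilxs] -> 6 lines: sgrm lib qib ilxs bqo xxbx
Hunk 6: at line 1 remove [qib] add [dzdyb] -> 6 lines: sgrm lib dzdyb ilxs bqo xxbx
Final line 1: sgrm

Answer: sgrm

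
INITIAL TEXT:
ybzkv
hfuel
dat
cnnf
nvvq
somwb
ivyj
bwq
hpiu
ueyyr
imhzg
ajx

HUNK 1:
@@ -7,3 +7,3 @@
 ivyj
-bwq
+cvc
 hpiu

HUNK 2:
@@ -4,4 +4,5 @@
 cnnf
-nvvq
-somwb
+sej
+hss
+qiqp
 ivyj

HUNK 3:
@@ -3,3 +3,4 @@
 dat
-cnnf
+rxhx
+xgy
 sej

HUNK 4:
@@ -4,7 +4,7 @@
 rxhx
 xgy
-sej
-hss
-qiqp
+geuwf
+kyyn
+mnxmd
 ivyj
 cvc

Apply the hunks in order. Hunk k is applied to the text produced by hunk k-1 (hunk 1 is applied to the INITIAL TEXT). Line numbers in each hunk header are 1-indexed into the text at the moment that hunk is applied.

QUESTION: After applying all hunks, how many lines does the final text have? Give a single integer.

Hunk 1: at line 7 remove [bwq] add [cvc] -> 12 lines: ybzkv hfuel dat cnnf nvvq somwb ivyj cvc hpiu ueyyr imhzg ajx
Hunk 2: at line 4 remove [nvvq,somwb] add [sej,hss,qiqp] -> 13 lines: ybzkv hfuel dat cnnf sej hss qiqp ivyj cvc hpiu ueyyr imhzg ajx
Hunk 3: at line 3 remove [cnnf] add [rxhx,xgy] -> 14 lines: ybzkv hfuel dat rxhx xgy sej hss qiqp ivyj cvc hpiu ueyyr imhzg ajx
Hunk 4: at line 4 remove [sej,hss,qiqp] add [geuwf,kyyn,mnxmd] -> 14 lines: ybzkv hfuel dat rxhx xgy geuwf kyyn mnxmd ivyj cvc hpiu ueyyr imhzg ajx
Final line count: 14

Answer: 14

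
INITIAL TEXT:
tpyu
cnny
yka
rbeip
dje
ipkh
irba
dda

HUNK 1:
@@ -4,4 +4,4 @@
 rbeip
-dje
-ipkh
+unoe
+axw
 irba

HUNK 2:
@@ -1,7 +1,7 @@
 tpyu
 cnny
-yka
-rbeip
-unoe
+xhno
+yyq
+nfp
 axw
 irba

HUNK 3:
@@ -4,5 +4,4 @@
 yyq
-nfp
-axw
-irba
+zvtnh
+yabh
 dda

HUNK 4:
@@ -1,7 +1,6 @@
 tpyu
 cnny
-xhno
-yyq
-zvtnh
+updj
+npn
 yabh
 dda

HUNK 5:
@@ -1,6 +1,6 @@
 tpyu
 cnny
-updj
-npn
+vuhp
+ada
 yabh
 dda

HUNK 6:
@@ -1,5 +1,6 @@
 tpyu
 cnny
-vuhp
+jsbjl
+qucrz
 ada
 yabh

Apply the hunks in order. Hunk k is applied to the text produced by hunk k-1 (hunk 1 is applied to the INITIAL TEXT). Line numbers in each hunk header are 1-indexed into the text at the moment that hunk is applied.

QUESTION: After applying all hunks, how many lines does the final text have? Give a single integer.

Answer: 7

Derivation:
Hunk 1: at line 4 remove [dje,ipkh] add [unoe,axw] -> 8 lines: tpyu cnny yka rbeip unoe axw irba dda
Hunk 2: at line 1 remove [yka,rbeip,unoe] add [xhno,yyq,nfp] -> 8 lines: tpyu cnny xhno yyq nfp axw irba dda
Hunk 3: at line 4 remove [nfp,axw,irba] add [zvtnh,yabh] -> 7 lines: tpyu cnny xhno yyq zvtnh yabh dda
Hunk 4: at line 1 remove [xhno,yyq,zvtnh] add [updj,npn] -> 6 lines: tpyu cnny updj npn yabh dda
Hunk 5: at line 1 remove [updj,npn] add [vuhp,ada] -> 6 lines: tpyu cnny vuhp ada yabh dda
Hunk 6: at line 1 remove [vuhp] add [jsbjl,qucrz] -> 7 lines: tpyu cnny jsbjl qucrz ada yabh dda
Final line count: 7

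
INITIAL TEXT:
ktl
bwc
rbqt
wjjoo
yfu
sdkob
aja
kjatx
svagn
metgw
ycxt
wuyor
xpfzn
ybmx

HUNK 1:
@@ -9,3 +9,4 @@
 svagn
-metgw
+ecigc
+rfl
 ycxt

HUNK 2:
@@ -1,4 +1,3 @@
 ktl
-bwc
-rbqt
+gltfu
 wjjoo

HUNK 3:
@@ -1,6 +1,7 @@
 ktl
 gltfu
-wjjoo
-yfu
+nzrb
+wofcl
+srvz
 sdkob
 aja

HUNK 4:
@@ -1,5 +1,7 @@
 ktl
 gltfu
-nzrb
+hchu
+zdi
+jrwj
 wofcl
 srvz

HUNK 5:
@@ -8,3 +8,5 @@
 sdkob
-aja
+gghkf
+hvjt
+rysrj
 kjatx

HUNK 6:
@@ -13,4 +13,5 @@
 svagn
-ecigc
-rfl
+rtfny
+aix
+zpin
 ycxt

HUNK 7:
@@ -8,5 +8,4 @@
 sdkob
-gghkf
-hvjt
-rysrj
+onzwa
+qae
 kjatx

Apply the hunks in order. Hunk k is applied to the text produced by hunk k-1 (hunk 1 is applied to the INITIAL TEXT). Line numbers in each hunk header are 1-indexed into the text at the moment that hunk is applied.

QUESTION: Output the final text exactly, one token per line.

Answer: ktl
gltfu
hchu
zdi
jrwj
wofcl
srvz
sdkob
onzwa
qae
kjatx
svagn
rtfny
aix
zpin
ycxt
wuyor
xpfzn
ybmx

Derivation:
Hunk 1: at line 9 remove [metgw] add [ecigc,rfl] -> 15 lines: ktl bwc rbqt wjjoo yfu sdkob aja kjatx svagn ecigc rfl ycxt wuyor xpfzn ybmx
Hunk 2: at line 1 remove [bwc,rbqt] add [gltfu] -> 14 lines: ktl gltfu wjjoo yfu sdkob aja kjatx svagn ecigc rfl ycxt wuyor xpfzn ybmx
Hunk 3: at line 1 remove [wjjoo,yfu] add [nzrb,wofcl,srvz] -> 15 lines: ktl gltfu nzrb wofcl srvz sdkob aja kjatx svagn ecigc rfl ycxt wuyor xpfzn ybmx
Hunk 4: at line 1 remove [nzrb] add [hchu,zdi,jrwj] -> 17 lines: ktl gltfu hchu zdi jrwj wofcl srvz sdkob aja kjatx svagn ecigc rfl ycxt wuyor xpfzn ybmx
Hunk 5: at line 8 remove [aja] add [gghkf,hvjt,rysrj] -> 19 lines: ktl gltfu hchu zdi jrwj wofcl srvz sdkob gghkf hvjt rysrj kjatx svagn ecigc rfl ycxt wuyor xpfzn ybmx
Hunk 6: at line 13 remove [ecigc,rfl] add [rtfny,aix,zpin] -> 20 lines: ktl gltfu hchu zdi jrwj wofcl srvz sdkob gghkf hvjt rysrj kjatx svagn rtfny aix zpin ycxt wuyor xpfzn ybmx
Hunk 7: at line 8 remove [gghkf,hvjt,rysrj] add [onzwa,qae] -> 19 lines: ktl gltfu hchu zdi jrwj wofcl srvz sdkob onzwa qae kjatx svagn rtfny aix zpin ycxt wuyor xpfzn ybmx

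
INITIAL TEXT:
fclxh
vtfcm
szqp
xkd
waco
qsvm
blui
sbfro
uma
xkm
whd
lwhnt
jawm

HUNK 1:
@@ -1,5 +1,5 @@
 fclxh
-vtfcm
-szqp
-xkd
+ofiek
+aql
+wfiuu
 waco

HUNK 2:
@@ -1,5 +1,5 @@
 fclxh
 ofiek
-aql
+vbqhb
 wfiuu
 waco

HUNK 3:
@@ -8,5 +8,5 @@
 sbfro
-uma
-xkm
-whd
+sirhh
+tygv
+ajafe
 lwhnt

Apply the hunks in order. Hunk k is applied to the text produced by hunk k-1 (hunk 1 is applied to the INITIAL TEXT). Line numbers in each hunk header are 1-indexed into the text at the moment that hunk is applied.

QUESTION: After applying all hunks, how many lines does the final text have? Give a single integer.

Answer: 13

Derivation:
Hunk 1: at line 1 remove [vtfcm,szqp,xkd] add [ofiek,aql,wfiuu] -> 13 lines: fclxh ofiek aql wfiuu waco qsvm blui sbfro uma xkm whd lwhnt jawm
Hunk 2: at line 1 remove [aql] add [vbqhb] -> 13 lines: fclxh ofiek vbqhb wfiuu waco qsvm blui sbfro uma xkm whd lwhnt jawm
Hunk 3: at line 8 remove [uma,xkm,whd] add [sirhh,tygv,ajafe] -> 13 lines: fclxh ofiek vbqhb wfiuu waco qsvm blui sbfro sirhh tygv ajafe lwhnt jawm
Final line count: 13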